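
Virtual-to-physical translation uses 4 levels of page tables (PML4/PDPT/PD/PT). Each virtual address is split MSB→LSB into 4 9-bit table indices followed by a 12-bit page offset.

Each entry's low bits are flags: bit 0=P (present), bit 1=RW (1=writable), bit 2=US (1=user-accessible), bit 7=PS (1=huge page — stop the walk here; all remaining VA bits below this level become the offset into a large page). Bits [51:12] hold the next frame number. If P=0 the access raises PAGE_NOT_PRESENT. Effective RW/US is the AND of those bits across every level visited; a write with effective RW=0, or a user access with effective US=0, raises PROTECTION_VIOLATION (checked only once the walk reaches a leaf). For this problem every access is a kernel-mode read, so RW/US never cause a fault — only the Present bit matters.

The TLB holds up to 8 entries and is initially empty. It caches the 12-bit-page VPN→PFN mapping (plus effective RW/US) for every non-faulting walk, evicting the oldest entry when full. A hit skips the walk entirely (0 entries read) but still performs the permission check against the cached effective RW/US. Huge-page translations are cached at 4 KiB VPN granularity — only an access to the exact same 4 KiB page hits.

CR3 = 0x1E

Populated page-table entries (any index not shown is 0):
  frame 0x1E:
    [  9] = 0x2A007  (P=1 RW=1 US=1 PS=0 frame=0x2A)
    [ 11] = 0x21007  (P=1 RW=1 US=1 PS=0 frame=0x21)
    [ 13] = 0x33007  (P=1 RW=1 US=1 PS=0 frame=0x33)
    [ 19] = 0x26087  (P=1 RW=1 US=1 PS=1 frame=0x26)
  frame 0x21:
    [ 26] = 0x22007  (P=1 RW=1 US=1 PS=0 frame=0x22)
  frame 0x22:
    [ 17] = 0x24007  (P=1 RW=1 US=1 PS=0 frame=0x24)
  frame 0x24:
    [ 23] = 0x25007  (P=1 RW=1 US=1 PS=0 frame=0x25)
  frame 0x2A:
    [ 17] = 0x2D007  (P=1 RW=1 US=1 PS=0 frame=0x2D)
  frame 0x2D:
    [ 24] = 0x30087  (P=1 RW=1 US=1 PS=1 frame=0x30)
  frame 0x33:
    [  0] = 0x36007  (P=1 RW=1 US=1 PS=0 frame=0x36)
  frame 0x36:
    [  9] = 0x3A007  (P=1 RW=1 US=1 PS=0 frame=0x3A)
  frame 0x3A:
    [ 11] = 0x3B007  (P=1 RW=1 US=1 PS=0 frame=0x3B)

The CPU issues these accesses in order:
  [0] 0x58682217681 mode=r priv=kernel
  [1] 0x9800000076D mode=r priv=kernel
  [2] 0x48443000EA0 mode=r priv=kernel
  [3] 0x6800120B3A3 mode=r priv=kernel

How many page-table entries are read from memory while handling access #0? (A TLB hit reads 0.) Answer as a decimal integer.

Walk each access:
#0 VA=0x58682217681 (r,kernel):
  L0 @0x1E[11] → 0x21007  P=1,RW=1,US=1,PS=0
  L1 @0x21[26] → 0x22007  P=1,RW=1,US=1,PS=0
  L2 @0x22[17] → 0x24007  P=1,RW=1,US=1,PS=0
  L3 @0x24[23] → 0x25007  P=1,RW=1,US=1,PS=0
  ⇒ phys 0x25681  [4 reads]
#1 VA=0x9800000076D (r,kernel):
  L0 @0x1E[19] → 0x26087  P=1,RW=1,US=1,PS=1
  ⇒ phys 0x2676D (huge @L0)  [1 reads]
#2 VA=0x48443000EA0 (r,kernel):
  L0 @0x1E[9] → 0x2A007  P=1,RW=1,US=1,PS=0
  L1 @0x2A[17] → 0x2D007  P=1,RW=1,US=1,PS=0
  L2 @0x2D[24] → 0x30087  P=1,RW=1,US=1,PS=1
  ⇒ phys 0x30EA0 (huge @L2)  [3 reads]
#3 VA=0x6800120B3A3 (r,kernel):
  L0 @0x1E[13] → 0x33007  P=1,RW=1,US=1,PS=0
  L1 @0x33[0] → 0x36007  P=1,RW=1,US=1,PS=0
  L2 @0x36[9] → 0x3A007  P=1,RW=1,US=1,PS=0
  L3 @0x3A[11] → 0x3B007  P=1,RW=1,US=1,PS=0
  ⇒ phys 0x3B3A3  [4 reads]

Entries read for #0: 4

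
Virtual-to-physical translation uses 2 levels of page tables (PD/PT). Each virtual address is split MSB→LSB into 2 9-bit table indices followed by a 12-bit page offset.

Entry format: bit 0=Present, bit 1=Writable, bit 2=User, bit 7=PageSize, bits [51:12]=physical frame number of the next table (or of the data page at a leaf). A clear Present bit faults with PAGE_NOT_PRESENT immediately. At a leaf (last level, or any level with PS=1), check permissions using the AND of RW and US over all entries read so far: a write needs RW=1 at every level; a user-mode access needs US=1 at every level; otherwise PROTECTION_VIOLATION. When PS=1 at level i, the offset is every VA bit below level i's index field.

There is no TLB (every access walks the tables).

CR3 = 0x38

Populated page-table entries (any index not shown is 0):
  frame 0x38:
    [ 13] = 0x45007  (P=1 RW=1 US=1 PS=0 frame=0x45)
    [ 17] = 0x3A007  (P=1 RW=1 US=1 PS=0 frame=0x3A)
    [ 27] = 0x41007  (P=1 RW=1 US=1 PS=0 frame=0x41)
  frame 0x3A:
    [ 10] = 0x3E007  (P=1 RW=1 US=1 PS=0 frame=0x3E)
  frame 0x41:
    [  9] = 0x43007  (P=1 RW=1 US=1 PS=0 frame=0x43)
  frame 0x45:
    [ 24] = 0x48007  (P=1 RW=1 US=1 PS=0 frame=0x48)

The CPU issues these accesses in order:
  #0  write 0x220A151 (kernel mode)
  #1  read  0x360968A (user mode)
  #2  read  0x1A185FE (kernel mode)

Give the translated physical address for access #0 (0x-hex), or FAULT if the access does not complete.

Trace:
#0 VA=0x220A151 (w,kernel):
  L0 @0x38[17] → 0x3A007  P=1,RW=1,US=1,PS=0
  L1 @0x3A[10] → 0x3E007  P=1,RW=1,US=1,PS=0
  ✓ 0x3E151  — 2 lookups
#1 VA=0x360968A (r,user):
  L0 @0x38[27] → 0x41007  P=1,RW=1,US=1,PS=0
  L1 @0x41[9] → 0x43007  P=1,RW=1,US=1,PS=0
  ✓ 0x4368A  — 2 lookups
#2 VA=0x1A185FE (r,kernel):
  L0 @0x38[13] → 0x45007  P=1,RW=1,US=1,PS=0
  L1 @0x45[24] → 0x48007  P=1,RW=1,US=1,PS=0
  ✓ 0x485FE  — 2 lookups

Access #0 PA: 0x3E151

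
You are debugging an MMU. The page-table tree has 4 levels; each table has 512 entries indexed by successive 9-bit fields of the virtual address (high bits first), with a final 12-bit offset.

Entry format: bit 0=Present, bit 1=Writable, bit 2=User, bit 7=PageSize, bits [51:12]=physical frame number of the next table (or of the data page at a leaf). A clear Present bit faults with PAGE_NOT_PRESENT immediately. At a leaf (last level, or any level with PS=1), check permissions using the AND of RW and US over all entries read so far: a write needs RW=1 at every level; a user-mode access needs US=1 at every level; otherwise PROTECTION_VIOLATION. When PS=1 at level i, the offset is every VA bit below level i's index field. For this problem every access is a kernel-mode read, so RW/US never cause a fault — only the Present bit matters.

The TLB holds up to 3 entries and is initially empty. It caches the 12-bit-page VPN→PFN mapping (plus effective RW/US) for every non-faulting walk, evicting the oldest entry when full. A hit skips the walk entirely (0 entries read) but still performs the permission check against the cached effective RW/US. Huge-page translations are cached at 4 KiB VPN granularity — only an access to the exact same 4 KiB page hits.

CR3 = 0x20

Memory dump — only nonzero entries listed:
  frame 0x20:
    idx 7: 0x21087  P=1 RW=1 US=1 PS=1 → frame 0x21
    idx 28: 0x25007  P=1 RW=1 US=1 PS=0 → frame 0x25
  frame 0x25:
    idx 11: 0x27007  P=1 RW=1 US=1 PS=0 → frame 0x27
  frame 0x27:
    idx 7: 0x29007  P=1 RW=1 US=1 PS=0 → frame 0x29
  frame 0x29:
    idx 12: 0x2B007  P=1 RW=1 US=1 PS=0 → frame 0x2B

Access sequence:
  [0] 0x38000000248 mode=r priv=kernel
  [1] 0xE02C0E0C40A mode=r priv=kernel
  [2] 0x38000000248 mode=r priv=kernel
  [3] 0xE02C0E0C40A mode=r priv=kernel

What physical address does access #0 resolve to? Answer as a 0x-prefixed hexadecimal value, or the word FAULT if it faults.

Walk each access:
#0 VA=0x38000000248 (r,kernel):
  L0 @0x20[7] → 0x21087  P=1,RW=1,US=1,PS=1
  → PA=0x21248 (huge @L0)  (1 entries read)
#1 VA=0xE02C0E0C40A (r,kernel):
  L0 @0x20[28] → 0x25007  P=1,RW=1,US=1,PS=0
  L1 @0x25[11] → 0x27007  P=1,RW=1,US=1,PS=0
  L2 @0x27[7] → 0x29007  P=1,RW=1,US=1,PS=0
  L3 @0x29[12] → 0x2B007  P=1,RW=1,US=1,PS=0
  → PA=0x2B40A  (4 entries read)
#2 VA=0x38000000248 (r,kernel):
  TLB hit vpn=0x38000000 → PA=0x21248
#3 VA=0xE02C0E0C40A (r,kernel):
  TLB hit vpn=0xE02C0E0C → PA=0x2B40A

Access #0 PA: 0x21248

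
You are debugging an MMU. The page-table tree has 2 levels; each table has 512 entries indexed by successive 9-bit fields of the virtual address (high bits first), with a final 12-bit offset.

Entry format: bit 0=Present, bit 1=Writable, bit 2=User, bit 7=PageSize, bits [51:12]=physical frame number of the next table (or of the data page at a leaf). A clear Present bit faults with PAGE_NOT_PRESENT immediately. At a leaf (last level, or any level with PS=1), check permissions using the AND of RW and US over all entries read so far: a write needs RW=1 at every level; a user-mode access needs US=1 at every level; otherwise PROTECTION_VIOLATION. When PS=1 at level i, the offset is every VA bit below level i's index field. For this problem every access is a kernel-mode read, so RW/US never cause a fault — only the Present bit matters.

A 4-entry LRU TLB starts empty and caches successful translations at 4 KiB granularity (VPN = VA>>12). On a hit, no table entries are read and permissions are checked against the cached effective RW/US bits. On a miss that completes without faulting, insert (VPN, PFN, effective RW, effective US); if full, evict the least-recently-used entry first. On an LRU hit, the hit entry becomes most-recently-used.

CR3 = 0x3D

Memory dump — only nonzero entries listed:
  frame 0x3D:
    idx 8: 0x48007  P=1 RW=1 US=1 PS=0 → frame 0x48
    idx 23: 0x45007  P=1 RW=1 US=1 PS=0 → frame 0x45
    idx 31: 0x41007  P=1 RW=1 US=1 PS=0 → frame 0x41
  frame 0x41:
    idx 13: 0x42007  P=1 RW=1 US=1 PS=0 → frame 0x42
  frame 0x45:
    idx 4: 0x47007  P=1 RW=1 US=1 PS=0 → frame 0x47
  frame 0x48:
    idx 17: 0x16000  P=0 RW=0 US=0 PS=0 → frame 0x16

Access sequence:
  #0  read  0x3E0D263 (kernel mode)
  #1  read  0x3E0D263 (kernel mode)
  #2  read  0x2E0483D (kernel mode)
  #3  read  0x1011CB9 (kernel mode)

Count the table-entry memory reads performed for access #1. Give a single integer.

Trace:
#0 VA=0x3E0D263 (r,kernel):
  L0 @0x3D[31] → 0x41007  P=1,RW=1,US=1,PS=0
  L1 @0x41[13] → 0x42007  P=1,RW=1,US=1,PS=0
  → PA=0x42263  (2 entries read)
#1 VA=0x3E0D263 (r,kernel):
  TLB hit vpn=0x3E0D → PA=0x42263
#2 VA=0x2E0483D (r,kernel):
  L0 @0x3D[23] → 0x45007  P=1,RW=1,US=1,PS=0
  L1 @0x45[4] → 0x47007  P=1,RW=1,US=1,PS=0
  → PA=0x4783D  (2 entries read)
#3 VA=0x1011CB9 (r,kernel):
  L0 @0x3D[8] → 0x48007  P=1,RW=1,US=1,PS=0
  L1 @0x48[17] → 0x16000  P=0,RW=0,US=0,PS=0
  ✗ PAGE_NOT_PRESENT  [2 reads]

Entries read for #1: 0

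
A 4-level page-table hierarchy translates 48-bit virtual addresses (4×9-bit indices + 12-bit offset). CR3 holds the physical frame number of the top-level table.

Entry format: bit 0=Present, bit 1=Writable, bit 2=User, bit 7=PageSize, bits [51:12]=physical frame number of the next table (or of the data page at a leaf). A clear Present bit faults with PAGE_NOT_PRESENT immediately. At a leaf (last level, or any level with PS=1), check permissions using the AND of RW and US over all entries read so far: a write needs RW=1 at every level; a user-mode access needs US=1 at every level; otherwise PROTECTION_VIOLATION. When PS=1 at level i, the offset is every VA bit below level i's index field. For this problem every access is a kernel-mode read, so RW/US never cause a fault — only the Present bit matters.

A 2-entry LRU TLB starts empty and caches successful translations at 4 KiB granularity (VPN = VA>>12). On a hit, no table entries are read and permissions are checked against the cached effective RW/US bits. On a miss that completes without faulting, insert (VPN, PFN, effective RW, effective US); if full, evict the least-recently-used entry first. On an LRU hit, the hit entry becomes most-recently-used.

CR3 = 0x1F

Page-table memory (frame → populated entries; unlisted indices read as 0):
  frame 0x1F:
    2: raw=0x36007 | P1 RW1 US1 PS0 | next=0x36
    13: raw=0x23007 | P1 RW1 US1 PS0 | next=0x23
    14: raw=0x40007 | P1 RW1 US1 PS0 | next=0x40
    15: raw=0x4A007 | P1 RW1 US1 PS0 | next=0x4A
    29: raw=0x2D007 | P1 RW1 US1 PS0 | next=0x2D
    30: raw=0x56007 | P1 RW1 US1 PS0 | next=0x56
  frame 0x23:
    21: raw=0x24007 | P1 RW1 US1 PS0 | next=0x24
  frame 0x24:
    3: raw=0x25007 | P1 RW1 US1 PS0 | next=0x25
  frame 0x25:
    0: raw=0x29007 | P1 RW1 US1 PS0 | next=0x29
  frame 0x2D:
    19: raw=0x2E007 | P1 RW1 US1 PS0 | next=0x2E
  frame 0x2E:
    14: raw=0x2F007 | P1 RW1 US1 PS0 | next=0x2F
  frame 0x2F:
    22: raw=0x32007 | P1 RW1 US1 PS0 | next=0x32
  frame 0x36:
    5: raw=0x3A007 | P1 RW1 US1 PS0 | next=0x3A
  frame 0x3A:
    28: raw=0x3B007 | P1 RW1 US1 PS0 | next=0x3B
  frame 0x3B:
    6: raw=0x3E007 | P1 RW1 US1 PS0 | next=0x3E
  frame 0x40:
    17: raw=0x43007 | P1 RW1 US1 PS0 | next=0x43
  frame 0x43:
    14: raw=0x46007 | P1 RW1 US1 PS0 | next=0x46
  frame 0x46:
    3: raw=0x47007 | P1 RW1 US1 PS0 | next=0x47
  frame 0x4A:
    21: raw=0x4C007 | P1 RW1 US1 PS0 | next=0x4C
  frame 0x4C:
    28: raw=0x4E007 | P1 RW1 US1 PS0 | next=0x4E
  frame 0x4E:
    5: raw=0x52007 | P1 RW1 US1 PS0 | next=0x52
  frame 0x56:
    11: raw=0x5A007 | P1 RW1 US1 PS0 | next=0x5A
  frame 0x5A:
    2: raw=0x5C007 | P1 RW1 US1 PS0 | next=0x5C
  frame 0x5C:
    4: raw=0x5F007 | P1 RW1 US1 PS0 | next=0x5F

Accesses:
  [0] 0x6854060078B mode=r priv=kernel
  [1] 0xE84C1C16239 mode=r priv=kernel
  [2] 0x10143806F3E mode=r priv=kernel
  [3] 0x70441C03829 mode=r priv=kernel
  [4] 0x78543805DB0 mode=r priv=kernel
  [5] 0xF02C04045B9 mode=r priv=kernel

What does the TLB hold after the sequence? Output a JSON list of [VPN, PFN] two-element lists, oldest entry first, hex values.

Walk each access:
#0 VA=0x6854060078B (r,kernel):
  L0: frame=0x1F idx=13 entry=0x23007 [P=1 RW=1 US=1 PS=0]
  L1: frame=0x23 idx=21 entry=0x24007 [P=1 RW=1 US=1 PS=0]
  L2: frame=0x24 idx=3 entry=0x25007 [P=1 RW=1 US=1 PS=0]
  L3: frame=0x25 idx=0 entry=0x29007 [P=1 RW=1 US=1 PS=0]
  ⇒ phys 0x2978B  [4 reads]
#1 VA=0xE84C1C16239 (r,kernel):
  L0: frame=0x1F idx=29 entry=0x2D007 [P=1 RW=1 US=1 PS=0]
  L1: frame=0x2D idx=19 entry=0x2E007 [P=1 RW=1 US=1 PS=0]
  L2: frame=0x2E idx=14 entry=0x2F007 [P=1 RW=1 US=1 PS=0]
  L3: frame=0x2F idx=22 entry=0x32007 [P=1 RW=1 US=1 PS=0]
  ⇒ phys 0x32239  [4 reads]
#2 VA=0x10143806F3E (r,kernel):
  L0: frame=0x1F idx=2 entry=0x36007 [P=1 RW=1 US=1 PS=0]
  L1: frame=0x36 idx=5 entry=0x3A007 [P=1 RW=1 US=1 PS=0]
  L2: frame=0x3A idx=28 entry=0x3B007 [P=1 RW=1 US=1 PS=0]
  L3: frame=0x3B idx=6 entry=0x3E007 [P=1 RW=1 US=1 PS=0]
  ⇒ phys 0x3EF3E  [4 reads]
#3 VA=0x70441C03829 (r,kernel):
  L0: frame=0x1F idx=14 entry=0x40007 [P=1 RW=1 US=1 PS=0]
  L1: frame=0x40 idx=17 entry=0x43007 [P=1 RW=1 US=1 PS=0]
  L2: frame=0x43 idx=14 entry=0x46007 [P=1 RW=1 US=1 PS=0]
  L3: frame=0x46 idx=3 entry=0x47007 [P=1 RW=1 US=1 PS=0]
  ⇒ phys 0x47829  [4 reads]
#4 VA=0x78543805DB0 (r,kernel):
  L0: frame=0x1F idx=15 entry=0x4A007 [P=1 RW=1 US=1 PS=0]
  L1: frame=0x4A idx=21 entry=0x4C007 [P=1 RW=1 US=1 PS=0]
  L2: frame=0x4C idx=28 entry=0x4E007 [P=1 RW=1 US=1 PS=0]
  L3: frame=0x4E idx=5 entry=0x52007 [P=1 RW=1 US=1 PS=0]
  ⇒ phys 0x52DB0  [4 reads]
#5 VA=0xF02C04045B9 (r,kernel):
  L0: frame=0x1F idx=30 entry=0x56007 [P=1 RW=1 US=1 PS=0]
  L1: frame=0x56 idx=11 entry=0x5A007 [P=1 RW=1 US=1 PS=0]
  L2: frame=0x5A idx=2 entry=0x5C007 [P=1 RW=1 US=1 PS=0]
  L3: frame=0x5C idx=4 entry=0x5F007 [P=1 RW=1 US=1 PS=0]
  ⇒ phys 0x5F5B9  [4 reads]

TLB: [["0x78543805", "0x52"], ["0xF02C0404", "0x5F"]]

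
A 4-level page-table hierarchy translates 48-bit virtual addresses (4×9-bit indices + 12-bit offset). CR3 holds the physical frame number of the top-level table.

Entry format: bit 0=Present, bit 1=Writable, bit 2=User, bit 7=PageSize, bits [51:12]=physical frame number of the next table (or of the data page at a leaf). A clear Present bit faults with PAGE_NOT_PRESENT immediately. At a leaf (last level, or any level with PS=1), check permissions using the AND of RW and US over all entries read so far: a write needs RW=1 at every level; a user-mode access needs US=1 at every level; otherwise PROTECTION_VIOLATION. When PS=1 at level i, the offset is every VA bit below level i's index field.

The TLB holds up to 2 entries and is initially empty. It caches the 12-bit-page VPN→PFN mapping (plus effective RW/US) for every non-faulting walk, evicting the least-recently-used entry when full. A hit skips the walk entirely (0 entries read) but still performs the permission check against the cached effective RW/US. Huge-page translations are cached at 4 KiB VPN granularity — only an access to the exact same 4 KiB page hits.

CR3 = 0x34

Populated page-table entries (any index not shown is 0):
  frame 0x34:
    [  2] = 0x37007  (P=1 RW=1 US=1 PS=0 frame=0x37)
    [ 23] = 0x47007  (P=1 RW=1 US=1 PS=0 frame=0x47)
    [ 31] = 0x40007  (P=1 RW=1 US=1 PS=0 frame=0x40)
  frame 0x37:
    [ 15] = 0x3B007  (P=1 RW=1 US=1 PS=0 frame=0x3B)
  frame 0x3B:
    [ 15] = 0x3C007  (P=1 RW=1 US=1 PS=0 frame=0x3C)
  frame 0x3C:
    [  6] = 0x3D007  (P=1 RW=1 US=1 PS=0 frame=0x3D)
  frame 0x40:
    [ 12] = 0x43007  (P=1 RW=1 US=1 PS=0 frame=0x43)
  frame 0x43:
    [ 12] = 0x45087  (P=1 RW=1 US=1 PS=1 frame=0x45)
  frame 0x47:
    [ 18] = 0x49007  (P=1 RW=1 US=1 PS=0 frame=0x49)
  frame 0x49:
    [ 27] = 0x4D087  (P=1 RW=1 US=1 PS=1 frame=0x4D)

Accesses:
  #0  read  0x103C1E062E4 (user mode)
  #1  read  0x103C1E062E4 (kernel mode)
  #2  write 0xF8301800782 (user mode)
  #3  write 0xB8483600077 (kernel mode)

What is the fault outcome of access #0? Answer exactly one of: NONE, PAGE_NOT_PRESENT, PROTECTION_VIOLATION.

Trace:
#0 VA=0x103C1E062E4 (r,user):
  L0 @0x34[2] → 0x37007  P=1,RW=1,US=1,PS=0
  L1 @0x37[15] → 0x3B007  P=1,RW=1,US=1,PS=0
  L2 @0x3B[15] → 0x3C007  P=1,RW=1,US=1,PS=0
  L3 @0x3C[6] → 0x3D007  P=1,RW=1,US=1,PS=0
  ⇒ phys 0x3D2E4  [4 reads]
#1 VA=0x103C1E062E4 (r,kernel):
  TLB hit vpn=0x103C1E06 → PA=0x3D2E4
#2 VA=0xF8301800782 (w,user):
  L0 @0x34[31] → 0x40007  P=1,RW=1,US=1,PS=0
  L1 @0x40[12] → 0x43007  P=1,RW=1,US=1,PS=0
  L2 @0x43[12] → 0x45087  P=1,RW=1,US=1,PS=1
  ⇒ phys 0x45782 (huge @L2)  [3 reads]
#3 VA=0xB8483600077 (w,kernel):
  L0 @0x34[23] → 0x47007  P=1,RW=1,US=1,PS=0
  L1 @0x47[18] → 0x49007  P=1,RW=1,US=1,PS=0
  L2 @0x49[27] → 0x4D087  P=1,RW=1,US=1,PS=1
  ⇒ phys 0x4D077 (huge @L2)  [3 reads]

Access #0 fault: NONE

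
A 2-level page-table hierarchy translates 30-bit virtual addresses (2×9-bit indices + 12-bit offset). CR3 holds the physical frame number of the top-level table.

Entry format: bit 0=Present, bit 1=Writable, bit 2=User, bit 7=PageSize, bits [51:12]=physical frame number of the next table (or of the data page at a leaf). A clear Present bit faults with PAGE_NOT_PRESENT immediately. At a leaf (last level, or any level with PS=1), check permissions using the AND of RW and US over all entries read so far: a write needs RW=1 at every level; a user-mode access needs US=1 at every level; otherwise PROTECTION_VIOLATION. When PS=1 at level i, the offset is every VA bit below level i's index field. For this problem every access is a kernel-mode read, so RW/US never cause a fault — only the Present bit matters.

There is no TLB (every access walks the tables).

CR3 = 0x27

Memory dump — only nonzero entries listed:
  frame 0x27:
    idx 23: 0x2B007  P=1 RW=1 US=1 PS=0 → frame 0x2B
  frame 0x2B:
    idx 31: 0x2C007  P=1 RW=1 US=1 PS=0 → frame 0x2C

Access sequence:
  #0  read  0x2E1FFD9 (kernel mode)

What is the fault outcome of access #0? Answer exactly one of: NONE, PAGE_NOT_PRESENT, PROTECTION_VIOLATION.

Walk each access:
#0 VA=0x2E1FFD9 (r,kernel):
  L0 @0x27[23] → 0x2B007  P=1,RW=1,US=1,PS=0
  L1 @0x2B[31] → 0x2C007  P=1,RW=1,US=1,PS=0
  → PA=0x2CFD9  (2 entries read)

Access #0 fault: NONE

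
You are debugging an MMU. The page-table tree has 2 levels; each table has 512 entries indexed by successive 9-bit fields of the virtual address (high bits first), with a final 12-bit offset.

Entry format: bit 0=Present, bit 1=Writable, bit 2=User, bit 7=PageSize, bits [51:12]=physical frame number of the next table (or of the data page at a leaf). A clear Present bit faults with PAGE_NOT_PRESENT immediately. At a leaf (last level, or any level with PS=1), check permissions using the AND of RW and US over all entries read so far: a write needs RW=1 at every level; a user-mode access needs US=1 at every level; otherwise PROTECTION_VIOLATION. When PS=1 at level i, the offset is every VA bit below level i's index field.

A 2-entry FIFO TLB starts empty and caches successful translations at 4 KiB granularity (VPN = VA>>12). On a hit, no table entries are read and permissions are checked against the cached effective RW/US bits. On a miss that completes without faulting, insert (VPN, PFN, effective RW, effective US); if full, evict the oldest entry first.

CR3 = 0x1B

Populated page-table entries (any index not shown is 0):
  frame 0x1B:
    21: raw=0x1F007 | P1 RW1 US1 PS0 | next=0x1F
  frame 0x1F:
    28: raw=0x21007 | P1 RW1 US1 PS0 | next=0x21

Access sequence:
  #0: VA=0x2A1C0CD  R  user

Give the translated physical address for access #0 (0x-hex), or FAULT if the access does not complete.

Trace:
#0 VA=0x2A1C0CD (r,user):
  lvl0: tbl 0x1B, slot 21 ⇒ 0x1F007 (P1/RW1/US1/PS0)
  lvl1: tbl 0x1F, slot 28 ⇒ 0x21007 (P1/RW1/US1/PS0)
  ✓ 0x210CD  — 2 lookups

Access #0 PA: 0x210CD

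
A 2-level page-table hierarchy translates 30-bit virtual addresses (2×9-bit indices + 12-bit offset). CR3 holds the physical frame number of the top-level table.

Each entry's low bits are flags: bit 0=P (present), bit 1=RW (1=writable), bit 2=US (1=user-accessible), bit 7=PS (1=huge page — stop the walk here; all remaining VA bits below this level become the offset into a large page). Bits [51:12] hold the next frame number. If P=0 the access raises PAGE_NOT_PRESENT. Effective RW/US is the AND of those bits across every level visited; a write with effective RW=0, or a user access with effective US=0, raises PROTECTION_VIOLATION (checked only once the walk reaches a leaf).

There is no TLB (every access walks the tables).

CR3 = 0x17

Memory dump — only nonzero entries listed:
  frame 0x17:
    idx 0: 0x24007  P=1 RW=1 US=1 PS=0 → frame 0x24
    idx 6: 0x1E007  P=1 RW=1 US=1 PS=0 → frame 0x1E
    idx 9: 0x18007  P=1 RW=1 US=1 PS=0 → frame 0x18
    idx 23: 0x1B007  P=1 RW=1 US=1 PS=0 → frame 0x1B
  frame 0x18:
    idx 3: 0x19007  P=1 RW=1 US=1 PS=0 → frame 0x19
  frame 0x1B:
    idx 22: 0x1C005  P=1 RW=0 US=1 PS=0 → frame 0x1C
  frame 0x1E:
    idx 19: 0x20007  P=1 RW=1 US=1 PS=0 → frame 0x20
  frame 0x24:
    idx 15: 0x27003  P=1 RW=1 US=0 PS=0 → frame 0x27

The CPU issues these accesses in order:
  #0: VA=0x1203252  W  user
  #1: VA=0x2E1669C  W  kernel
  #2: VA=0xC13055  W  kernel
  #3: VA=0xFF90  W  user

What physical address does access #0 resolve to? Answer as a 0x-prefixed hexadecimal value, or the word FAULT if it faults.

Per-access translation:
#0 VA=0x1203252 (w,user):
  L0 @0x17[9] → 0x18007  P=1,RW=1,US=1,PS=0
  L1 @0x18[3] → 0x19007  P=1,RW=1,US=1,PS=0
  → PA=0x19252  (2 entries read)
#1 VA=0x2E1669C (w,kernel):
  L0 @0x17[23] → 0x1B007  P=1,RW=1,US=1,PS=0
  L1 @0x1B[22] → 0x1C005  P=1,RW=0,US=1,PS=0
  ✗ PROTECTION_VIOLATION  [2 reads]
#2 VA=0xC13055 (w,kernel):
  L0 @0x17[6] → 0x1E007  P=1,RW=1,US=1,PS=0
  L1 @0x1E[19] → 0x20007  P=1,RW=1,US=1,PS=0
  → PA=0x20055  (2 entries read)
#3 VA=0xFF90 (w,user):
  L0 @0x17[0] → 0x24007  P=1,RW=1,US=1,PS=0
  L1 @0x24[15] → 0x27003  P=1,RW=1,US=0,PS=0
  ✗ PROTECTION_VIOLATION  [2 reads]

Access #0 PA: 0x19252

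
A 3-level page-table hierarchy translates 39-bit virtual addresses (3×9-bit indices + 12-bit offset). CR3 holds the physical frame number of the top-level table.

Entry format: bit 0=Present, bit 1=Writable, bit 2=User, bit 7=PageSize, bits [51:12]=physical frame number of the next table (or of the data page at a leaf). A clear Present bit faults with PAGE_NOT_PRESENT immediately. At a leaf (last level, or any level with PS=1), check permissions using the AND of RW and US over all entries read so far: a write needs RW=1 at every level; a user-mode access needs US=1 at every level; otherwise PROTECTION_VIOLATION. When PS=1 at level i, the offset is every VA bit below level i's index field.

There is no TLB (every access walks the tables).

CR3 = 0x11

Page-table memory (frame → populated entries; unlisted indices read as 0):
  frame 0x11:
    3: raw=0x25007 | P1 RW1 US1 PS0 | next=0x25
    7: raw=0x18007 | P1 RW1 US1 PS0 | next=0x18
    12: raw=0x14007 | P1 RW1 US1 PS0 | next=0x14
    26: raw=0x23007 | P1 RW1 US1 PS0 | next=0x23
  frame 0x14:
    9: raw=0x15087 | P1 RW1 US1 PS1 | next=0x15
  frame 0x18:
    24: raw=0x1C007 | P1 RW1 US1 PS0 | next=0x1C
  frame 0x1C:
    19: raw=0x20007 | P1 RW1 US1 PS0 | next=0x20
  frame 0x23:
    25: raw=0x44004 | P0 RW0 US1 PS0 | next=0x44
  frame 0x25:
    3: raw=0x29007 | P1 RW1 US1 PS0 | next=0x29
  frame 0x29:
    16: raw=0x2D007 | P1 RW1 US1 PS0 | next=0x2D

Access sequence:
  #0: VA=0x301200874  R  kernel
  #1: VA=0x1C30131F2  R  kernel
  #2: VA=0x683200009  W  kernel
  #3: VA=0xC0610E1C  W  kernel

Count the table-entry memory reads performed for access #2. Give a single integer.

Walk each access:
#0 VA=0x301200874 (r,kernel):
  [0] read 0x11 idx=12: raw=0x14007 flags P=1 W=1 U=1 S=0
  [1] read 0x14 idx=9: raw=0x15087 flags P=1 W=1 U=1 S=1
  ⇒ phys 0x15874 (huge @L1)  [2 reads]
#1 VA=0x1C30131F2 (r,kernel):
  [0] read 0x11 idx=7: raw=0x18007 flags P=1 W=1 U=1 S=0
  [1] read 0x18 idx=24: raw=0x1C007 flags P=1 W=1 U=1 S=0
  [2] read 0x1C idx=19: raw=0x20007 flags P=1 W=1 U=1 S=0
  ⇒ phys 0x201F2  [3 reads]
#2 VA=0x683200009 (w,kernel):
  [0] read 0x11 idx=26: raw=0x23007 flags P=1 W=1 U=1 S=0
  [1] read 0x23 idx=25: raw=0x44004 flags P=0 W=0 U=1 S=0
  ✗ PAGE_NOT_PRESENT  [2 reads]
#3 VA=0xC0610E1C (w,kernel):
  [0] read 0x11 idx=3: raw=0x25007 flags P=1 W=1 U=1 S=0
  [1] read 0x25 idx=3: raw=0x29007 flags P=1 W=1 U=1 S=0
  [2] read 0x29 idx=16: raw=0x2D007 flags P=1 W=1 U=1 S=0
  ⇒ phys 0x2DE1C  [3 reads]

Entries read for #2: 2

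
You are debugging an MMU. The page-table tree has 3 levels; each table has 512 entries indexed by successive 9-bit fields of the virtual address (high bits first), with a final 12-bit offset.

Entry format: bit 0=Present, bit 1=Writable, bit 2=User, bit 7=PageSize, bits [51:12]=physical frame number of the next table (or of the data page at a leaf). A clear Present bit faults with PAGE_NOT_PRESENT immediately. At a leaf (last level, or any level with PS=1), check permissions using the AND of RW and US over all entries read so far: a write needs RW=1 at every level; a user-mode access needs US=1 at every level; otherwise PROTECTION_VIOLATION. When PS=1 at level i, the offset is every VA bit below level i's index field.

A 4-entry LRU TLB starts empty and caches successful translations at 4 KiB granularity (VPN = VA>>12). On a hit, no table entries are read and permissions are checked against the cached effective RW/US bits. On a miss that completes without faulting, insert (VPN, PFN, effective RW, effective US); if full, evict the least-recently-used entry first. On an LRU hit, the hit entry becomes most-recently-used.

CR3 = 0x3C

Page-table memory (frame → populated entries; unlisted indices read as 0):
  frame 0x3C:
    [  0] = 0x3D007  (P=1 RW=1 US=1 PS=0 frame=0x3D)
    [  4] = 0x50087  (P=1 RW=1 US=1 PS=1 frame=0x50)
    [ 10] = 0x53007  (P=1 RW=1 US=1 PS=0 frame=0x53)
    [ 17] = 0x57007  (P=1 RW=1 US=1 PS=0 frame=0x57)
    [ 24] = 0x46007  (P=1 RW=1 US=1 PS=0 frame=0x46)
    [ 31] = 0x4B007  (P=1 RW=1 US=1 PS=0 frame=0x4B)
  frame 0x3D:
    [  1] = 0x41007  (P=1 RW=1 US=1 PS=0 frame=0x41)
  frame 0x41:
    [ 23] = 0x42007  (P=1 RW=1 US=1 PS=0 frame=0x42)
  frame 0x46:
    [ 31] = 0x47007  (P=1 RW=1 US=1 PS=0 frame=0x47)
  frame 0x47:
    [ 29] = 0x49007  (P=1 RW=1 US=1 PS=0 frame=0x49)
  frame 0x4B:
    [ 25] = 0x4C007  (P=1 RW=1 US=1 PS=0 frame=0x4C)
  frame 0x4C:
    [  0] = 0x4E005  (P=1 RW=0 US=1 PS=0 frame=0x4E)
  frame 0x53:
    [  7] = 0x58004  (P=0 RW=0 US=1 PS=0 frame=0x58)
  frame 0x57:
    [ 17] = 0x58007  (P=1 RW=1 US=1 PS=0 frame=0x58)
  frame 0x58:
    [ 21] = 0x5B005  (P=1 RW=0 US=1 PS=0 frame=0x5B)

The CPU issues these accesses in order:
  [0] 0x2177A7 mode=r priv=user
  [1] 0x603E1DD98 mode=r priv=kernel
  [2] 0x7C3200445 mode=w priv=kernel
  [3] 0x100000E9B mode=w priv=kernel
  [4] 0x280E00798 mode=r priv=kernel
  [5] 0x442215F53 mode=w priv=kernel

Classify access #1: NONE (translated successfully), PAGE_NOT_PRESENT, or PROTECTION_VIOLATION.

Per-access translation:
#0 VA=0x2177A7 (r,user):
  L0 @0x3C[0] → 0x3D007  P=1,RW=1,US=1,PS=0
  L1 @0x3D[1] → 0x41007  P=1,RW=1,US=1,PS=0
  L2 @0x41[23] → 0x42007  P=1,RW=1,US=1,PS=0
  ✓ 0x427A7  — 3 lookups
#1 VA=0x603E1DD98 (r,kernel):
  L0 @0x3C[24] → 0x46007  P=1,RW=1,US=1,PS=0
  L1 @0x46[31] → 0x47007  P=1,RW=1,US=1,PS=0
  L2 @0x47[29] → 0x49007  P=1,RW=1,US=1,PS=0
  ✓ 0x49D98  — 3 lookups
#2 VA=0x7C3200445 (w,kernel):
  L0 @0x3C[31] → 0x4B007  P=1,RW=1,US=1,PS=0
  L1 @0x4B[25] → 0x4C007  P=1,RW=1,US=1,PS=0
  L2 @0x4C[0] → 0x4E005  P=1,RW=0,US=1,PS=0
  ⇒ fault: PROTECTION_VIOLATION  — 3 lookups
#3 VA=0x100000E9B (w,kernel):
  L0 @0x3C[4] → 0x50087  P=1,RW=1,US=1,PS=1
  ✓ 0x50E9B (huge @L0)  — 1 lookups
#4 VA=0x280E00798 (r,kernel):
  L0 @0x3C[10] → 0x53007  P=1,RW=1,US=1,PS=0
  L1 @0x53[7] → 0x58004  P=0,RW=0,US=1,PS=0
  ⇒ fault: PAGE_NOT_PRESENT  — 2 lookups
#5 VA=0x442215F53 (w,kernel):
  L0 @0x3C[17] → 0x57007  P=1,RW=1,US=1,PS=0
  L1 @0x57[17] → 0x58007  P=1,RW=1,US=1,PS=0
  L2 @0x58[21] → 0x5B005  P=1,RW=0,US=1,PS=0
  ⇒ fault: PROTECTION_VIOLATION  — 3 lookups

Access #1 fault: NONE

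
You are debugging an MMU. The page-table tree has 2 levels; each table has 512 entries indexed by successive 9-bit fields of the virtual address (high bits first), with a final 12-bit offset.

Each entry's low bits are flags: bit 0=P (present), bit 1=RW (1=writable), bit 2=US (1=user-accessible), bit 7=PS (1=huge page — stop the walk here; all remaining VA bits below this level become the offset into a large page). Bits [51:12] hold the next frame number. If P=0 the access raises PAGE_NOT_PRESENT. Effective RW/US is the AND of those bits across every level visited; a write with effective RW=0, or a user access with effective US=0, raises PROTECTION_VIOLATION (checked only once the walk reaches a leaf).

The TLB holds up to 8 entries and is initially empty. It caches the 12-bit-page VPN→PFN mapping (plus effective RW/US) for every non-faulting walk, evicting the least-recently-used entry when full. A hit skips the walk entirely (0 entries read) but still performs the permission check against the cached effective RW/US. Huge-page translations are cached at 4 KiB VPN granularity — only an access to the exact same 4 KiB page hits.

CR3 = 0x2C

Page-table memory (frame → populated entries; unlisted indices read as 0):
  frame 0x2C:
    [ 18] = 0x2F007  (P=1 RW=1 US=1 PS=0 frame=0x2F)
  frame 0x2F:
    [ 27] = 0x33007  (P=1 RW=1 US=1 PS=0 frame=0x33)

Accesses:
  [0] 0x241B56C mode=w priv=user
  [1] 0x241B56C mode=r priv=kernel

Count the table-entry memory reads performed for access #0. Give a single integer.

Trace:
#0 VA=0x241B56C (w,user):
  L0: frame=0x2C idx=18 entry=0x2F007 [P=1 RW=1 US=1 PS=0]
  L1: frame=0x2F idx=27 entry=0x33007 [P=1 RW=1 US=1 PS=0]
  ⇒ phys 0x3356C  [2 reads]
#1 VA=0x241B56C (r,kernel):
  TLB hit vpn=0x241B → PA=0x3356C

Entries read for #0: 2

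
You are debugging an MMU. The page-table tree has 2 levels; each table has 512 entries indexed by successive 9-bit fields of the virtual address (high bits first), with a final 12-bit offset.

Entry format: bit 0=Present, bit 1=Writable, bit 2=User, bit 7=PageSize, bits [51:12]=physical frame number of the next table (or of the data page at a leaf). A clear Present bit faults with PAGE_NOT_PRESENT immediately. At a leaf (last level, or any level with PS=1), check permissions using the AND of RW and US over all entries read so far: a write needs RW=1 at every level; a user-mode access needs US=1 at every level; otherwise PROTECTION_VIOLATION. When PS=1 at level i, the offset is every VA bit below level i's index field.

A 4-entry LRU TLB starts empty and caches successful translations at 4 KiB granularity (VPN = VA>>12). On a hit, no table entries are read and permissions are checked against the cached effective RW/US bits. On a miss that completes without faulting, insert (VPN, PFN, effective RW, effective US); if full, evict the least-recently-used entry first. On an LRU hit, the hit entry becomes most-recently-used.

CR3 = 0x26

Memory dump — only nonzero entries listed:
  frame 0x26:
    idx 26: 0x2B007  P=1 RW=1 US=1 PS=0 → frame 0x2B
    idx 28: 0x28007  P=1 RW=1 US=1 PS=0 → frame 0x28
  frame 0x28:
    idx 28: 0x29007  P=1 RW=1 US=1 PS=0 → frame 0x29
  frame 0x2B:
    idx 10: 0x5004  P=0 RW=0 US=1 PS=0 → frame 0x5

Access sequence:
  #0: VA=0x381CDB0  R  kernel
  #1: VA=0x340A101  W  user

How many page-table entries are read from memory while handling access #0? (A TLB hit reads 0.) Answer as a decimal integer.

Trace:
#0 VA=0x381CDB0 (r,kernel):
  lvl0: tbl 0x26, slot 28 ⇒ 0x28007 (P1/RW1/US1/PS0)
  lvl1: tbl 0x28, slot 28 ⇒ 0x29007 (P1/RW1/US1/PS0)
  ⇒ phys 0x29DB0  [2 reads]
#1 VA=0x340A101 (w,user):
  lvl0: tbl 0x26, slot 26 ⇒ 0x2B007 (P1/RW1/US1/PS0)
  lvl1: tbl 0x2B, slot 10 ⇒ 0x5004 (P0/RW0/US1/PS0)
  → PAGE_NOT_PRESENT  (2 entries read)

Entries read for #0: 2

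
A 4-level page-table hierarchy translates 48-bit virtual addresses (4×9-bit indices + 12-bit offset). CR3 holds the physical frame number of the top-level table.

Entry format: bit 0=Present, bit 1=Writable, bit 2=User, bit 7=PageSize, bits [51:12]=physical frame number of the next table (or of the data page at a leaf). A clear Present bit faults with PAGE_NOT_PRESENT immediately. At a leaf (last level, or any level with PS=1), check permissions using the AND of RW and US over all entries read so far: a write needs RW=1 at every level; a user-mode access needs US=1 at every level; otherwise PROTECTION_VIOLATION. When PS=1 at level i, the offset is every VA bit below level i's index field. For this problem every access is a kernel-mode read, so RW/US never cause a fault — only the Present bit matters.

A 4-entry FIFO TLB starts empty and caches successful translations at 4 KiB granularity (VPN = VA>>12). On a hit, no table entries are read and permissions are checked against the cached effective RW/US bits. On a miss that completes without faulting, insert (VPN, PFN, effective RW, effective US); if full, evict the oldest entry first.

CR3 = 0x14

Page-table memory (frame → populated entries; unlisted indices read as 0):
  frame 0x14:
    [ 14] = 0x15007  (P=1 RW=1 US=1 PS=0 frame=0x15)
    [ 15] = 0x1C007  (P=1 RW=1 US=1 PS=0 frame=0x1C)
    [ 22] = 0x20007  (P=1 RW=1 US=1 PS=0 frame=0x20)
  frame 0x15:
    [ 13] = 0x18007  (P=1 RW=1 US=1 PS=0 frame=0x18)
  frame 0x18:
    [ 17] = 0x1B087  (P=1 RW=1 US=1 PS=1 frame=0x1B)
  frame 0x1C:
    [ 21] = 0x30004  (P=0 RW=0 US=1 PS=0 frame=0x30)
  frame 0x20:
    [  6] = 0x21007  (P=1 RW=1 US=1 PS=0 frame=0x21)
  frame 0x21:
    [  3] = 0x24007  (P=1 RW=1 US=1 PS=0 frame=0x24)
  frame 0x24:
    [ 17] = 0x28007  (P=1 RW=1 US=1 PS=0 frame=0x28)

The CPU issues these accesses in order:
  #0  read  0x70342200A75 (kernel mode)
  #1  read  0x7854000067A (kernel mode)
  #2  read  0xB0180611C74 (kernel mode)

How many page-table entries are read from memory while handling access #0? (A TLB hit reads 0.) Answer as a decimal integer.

Walk each access:
#0 VA=0x70342200A75 (r,kernel):
  L0 @0x14[14] → 0x15007  P=1,RW=1,US=1,PS=0
  L1 @0x15[13] → 0x18007  P=1,RW=1,US=1,PS=0
  L2 @0x18[17] → 0x1B087  P=1,RW=1,US=1,PS=1
  ⇒ phys 0x1BA75 (huge @L2)  [3 reads]
#1 VA=0x7854000067A (r,kernel):
  L0 @0x14[15] → 0x1C007  P=1,RW=1,US=1,PS=0
  L1 @0x1C[21] → 0x30004  P=0,RW=0,US=1,PS=0
  ⇒ fault: PAGE_NOT_PRESENT  — 2 lookups
#2 VA=0xB0180611C74 (r,kernel):
  L0 @0x14[22] → 0x20007  P=1,RW=1,US=1,PS=0
  L1 @0x20[6] → 0x21007  P=1,RW=1,US=1,PS=0
  L2 @0x21[3] → 0x24007  P=1,RW=1,US=1,PS=0
  L3 @0x24[17] → 0x28007  P=1,RW=1,US=1,PS=0
  ⇒ phys 0x28C74  [4 reads]

Entries read for #0: 3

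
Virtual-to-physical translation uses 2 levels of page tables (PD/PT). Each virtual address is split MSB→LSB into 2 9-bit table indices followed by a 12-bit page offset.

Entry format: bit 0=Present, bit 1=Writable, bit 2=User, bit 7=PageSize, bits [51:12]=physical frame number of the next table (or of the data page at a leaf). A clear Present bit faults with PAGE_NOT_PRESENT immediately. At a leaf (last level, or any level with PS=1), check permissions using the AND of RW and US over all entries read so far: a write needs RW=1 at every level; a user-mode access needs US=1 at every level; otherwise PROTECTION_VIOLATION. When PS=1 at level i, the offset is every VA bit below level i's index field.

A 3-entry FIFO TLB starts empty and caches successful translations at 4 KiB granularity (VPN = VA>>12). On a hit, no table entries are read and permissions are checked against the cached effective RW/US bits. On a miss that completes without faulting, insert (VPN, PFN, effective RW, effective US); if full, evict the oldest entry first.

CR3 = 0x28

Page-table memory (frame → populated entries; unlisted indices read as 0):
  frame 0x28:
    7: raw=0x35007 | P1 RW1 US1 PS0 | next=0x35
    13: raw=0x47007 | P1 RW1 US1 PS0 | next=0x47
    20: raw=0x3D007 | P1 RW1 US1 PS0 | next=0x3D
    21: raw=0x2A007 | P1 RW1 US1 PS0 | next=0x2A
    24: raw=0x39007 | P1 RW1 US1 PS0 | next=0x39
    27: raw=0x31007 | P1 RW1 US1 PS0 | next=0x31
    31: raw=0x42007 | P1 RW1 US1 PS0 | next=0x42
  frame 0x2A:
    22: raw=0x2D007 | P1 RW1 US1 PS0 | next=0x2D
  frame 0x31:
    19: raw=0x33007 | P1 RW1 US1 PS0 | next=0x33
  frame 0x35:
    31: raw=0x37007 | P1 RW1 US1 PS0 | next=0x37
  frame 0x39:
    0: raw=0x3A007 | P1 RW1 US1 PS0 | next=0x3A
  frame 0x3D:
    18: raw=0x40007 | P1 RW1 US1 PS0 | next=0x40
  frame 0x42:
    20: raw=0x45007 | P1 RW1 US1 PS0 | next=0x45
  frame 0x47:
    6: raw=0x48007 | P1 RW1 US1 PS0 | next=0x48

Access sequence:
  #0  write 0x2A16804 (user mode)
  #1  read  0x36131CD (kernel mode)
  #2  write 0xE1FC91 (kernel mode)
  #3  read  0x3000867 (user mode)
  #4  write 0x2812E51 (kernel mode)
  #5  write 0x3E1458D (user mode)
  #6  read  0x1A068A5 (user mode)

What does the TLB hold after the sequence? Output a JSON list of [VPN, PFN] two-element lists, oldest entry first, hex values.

Walk each access:
#0 VA=0x2A16804 (w,user):
  L0 @0x28[21] → 0x2A007  P=1,RW=1,US=1,PS=0
  L1 @0x2A[22] → 0x2D007  P=1,RW=1,US=1,PS=0
  ✓ 0x2D804  — 2 lookups
#1 VA=0x36131CD (r,kernel):
  L0 @0x28[27] → 0x31007  P=1,RW=1,US=1,PS=0
  L1 @0x31[19] → 0x33007  P=1,RW=1,US=1,PS=0
  ✓ 0x331CD  — 2 lookups
#2 VA=0xE1FC91 (w,kernel):
  L0 @0x28[7] → 0x35007  P=1,RW=1,US=1,PS=0
  L1 @0x35[31] → 0x37007  P=1,RW=1,US=1,PS=0
  ✓ 0x37C91  — 2 lookups
#3 VA=0x3000867 (r,user):
  L0 @0x28[24] → 0x39007  P=1,RW=1,US=1,PS=0
  L1 @0x39[0] → 0x3A007  P=1,RW=1,US=1,PS=0
  ✓ 0x3A867  — 2 lookups
#4 VA=0x2812E51 (w,kernel):
  L0 @0x28[20] → 0x3D007  P=1,RW=1,US=1,PS=0
  L1 @0x3D[18] → 0x40007  P=1,RW=1,US=1,PS=0
  ✓ 0x40E51  — 2 lookups
#5 VA=0x3E1458D (w,user):
  L0 @0x28[31] → 0x42007  P=1,RW=1,US=1,PS=0
  L1 @0x42[20] → 0x45007  P=1,RW=1,US=1,PS=0
  ✓ 0x4558D  — 2 lookups
#6 VA=0x1A068A5 (r,user):
  L0 @0x28[13] → 0x47007  P=1,RW=1,US=1,PS=0
  L1 @0x47[6] → 0x48007  P=1,RW=1,US=1,PS=0
  ✓ 0x488A5  — 2 lookups

TLB: [["0x2812", "0x40"], ["0x3E14", "0x45"], ["0x1A06", "0x48"]]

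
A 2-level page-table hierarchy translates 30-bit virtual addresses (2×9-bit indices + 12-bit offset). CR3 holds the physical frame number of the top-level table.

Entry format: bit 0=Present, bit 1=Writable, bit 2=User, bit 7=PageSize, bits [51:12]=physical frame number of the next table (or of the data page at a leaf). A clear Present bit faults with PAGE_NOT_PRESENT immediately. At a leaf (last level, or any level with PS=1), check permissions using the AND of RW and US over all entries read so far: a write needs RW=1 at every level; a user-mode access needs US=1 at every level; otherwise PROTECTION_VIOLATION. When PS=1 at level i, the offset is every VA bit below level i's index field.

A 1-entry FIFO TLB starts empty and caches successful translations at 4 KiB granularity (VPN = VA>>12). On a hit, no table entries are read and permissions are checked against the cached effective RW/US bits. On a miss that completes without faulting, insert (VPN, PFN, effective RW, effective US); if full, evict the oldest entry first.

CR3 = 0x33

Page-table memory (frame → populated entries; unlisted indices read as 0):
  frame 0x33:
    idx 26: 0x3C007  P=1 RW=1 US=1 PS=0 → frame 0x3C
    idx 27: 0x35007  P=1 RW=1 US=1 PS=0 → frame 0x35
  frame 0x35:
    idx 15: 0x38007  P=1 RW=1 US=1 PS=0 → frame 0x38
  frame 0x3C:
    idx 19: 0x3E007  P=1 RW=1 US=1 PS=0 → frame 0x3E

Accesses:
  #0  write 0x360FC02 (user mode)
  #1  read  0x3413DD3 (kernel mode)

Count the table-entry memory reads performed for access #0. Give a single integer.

Walk each access:
#0 VA=0x360FC02 (w,user):
  [0] read 0x33 idx=27: raw=0x35007 flags P=1 W=1 U=1 S=0
  [1] read 0x35 idx=15: raw=0x38007 flags P=1 W=1 U=1 S=0
  ✓ 0x38C02  — 2 lookups
#1 VA=0x3413DD3 (r,kernel):
  [0] read 0x33 idx=26: raw=0x3C007 flags P=1 W=1 U=1 S=0
  [1] read 0x3C idx=19: raw=0x3E007 flags P=1 W=1 U=1 S=0
  ✓ 0x3EDD3  — 2 lookups

Entries read for #0: 2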